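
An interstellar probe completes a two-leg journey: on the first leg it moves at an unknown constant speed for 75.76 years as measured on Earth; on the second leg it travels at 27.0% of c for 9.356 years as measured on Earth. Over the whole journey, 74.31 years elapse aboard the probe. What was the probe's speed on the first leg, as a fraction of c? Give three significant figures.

Leg 1: speed unknown; τ_1 = 75.76/γ_1.
Leg 2: β = 0.270; γ = 1/√(1 − 0.270²) = 1/√0.9271 = 1.039; τ_2 = 9.356/1.039 = 9.009 years.
Total proper time: τ_1 + 9.009 = 74.31, so τ_1 = 74.31 − 9.009 = 65.30 years.
γ_1 = 75.76/65.30 = 1.160; β = √(1 − 1/γ²) = √0.2570.

β = 0.507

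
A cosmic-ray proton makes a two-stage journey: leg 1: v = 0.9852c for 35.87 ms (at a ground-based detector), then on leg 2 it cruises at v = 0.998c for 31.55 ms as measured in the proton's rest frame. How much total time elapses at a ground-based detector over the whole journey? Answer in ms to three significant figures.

Δt = 535 ms

Leg 1: 35.87 ms is already measured at a ground-based detector.
Leg 2: γ = 1/√(1 − 0.998²) = 1/√0.003996 = 15.82; Δt_2 = 15.82 × 31.55 = 499.1 ms.
Total: 35.87 + 499.1 ms.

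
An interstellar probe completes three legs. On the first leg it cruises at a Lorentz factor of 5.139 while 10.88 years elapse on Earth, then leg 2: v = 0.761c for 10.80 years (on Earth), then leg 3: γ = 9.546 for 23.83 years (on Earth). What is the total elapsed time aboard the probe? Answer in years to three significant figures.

Leg 1: γ = 5.139; τ_1 = 10.88/5.139 = 2.117 years.
Leg 2: γ = 1/√(1 − 0.761²) = 1/√0.4209 = 1.541; τ_2 = 10.80/1.541 = 7.007 years.
Leg 3: γ = 9.546; τ_3 = 23.83/9.546 = 2.496 years.
Total: 2.117 + 7.007 + 2.496 years.

τ = 11.6 years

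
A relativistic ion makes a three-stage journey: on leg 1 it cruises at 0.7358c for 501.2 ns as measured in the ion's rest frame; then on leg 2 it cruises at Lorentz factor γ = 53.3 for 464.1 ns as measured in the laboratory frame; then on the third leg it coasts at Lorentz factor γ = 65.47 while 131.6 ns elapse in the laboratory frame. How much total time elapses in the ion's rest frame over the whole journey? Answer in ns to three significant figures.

Leg 1: 501.2 ns is already measured in the ion's rest frame.
Leg 2: γ = 53.3; τ_2 = 464.1/53.30 = 8.707 ns.
Leg 3: γ = 65.47; τ_3 = 131.6/65.47 = 2.010 ns.
Total: 501.2 + 8.707 + 2.010 ns.

τ = 512 ns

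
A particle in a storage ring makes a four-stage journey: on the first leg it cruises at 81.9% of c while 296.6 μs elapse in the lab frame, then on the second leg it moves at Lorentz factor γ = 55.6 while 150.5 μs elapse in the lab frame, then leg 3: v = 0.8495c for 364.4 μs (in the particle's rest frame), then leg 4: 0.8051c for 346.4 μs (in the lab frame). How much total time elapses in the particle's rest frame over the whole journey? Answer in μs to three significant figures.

τ = 743 μs

Leg 1: β = 0.819; γ = 1/√(1 − 0.819²) = 1/√0.3292 = 1.743; τ_1 = 296.6/1.743 = 170.2 μs.
Leg 2: γ = 55.6; τ_2 = 150.5/55.60 = 2.707 μs.
Leg 3: 364.4 μs is already measured in the particle's rest frame.
Leg 4: γ = 1/√(1 − 0.8051²) = 1/√0.3518 = 1.686; τ_4 = 346.4/1.686 = 205.5 μs.
Total: 170.2 + 2.707 + 364.4 + 205.5 μs.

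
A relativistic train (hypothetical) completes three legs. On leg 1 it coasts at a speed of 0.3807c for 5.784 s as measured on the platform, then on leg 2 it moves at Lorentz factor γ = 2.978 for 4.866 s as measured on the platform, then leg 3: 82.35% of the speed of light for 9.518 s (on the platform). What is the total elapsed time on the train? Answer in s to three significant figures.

Leg 1: γ = 1/√(1 − 0.3807²) = 1/√0.8551 = 1.081; τ_1 = 5.784/1.081 = 5.348 s.
Leg 2: γ = 2.978; τ_2 = 4.866/2.978 = 1.634 s.
Leg 3: β = 0.8235; γ = 1/√(1 − 0.8235²) = 1/√0.3218 = 1.763; τ_3 = 9.518/1.763 = 5.400 s.
Total: 5.348 + 1.634 + 5.400 s.

τ = 12.4 s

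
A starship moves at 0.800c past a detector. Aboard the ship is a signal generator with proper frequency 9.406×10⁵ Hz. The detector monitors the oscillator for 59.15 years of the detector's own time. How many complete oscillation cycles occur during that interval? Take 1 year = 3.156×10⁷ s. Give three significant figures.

N = 1.05×10¹⁵

γ = 1/√(1 − 0.800²) = 5/3 ≈ 1.667
During 59.15 years of lab time, the oscillator's proper time advances by τ = Δt/γ = 59.15/1.667 = 35.49 years = 1.120×10⁹ s.
N = f × τ = 9.406×10⁵ × 1.120×10⁹ = 1.054×10¹⁵.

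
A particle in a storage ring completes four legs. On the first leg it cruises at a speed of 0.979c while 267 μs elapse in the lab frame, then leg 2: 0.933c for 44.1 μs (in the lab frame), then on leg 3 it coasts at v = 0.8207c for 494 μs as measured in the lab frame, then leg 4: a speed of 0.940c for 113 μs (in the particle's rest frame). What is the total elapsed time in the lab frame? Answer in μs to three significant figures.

Leg 1: 267 μs is already measured in the lab frame.
Leg 2: 44.1 μs is already measured in the lab frame.
Leg 3: 494 μs is already measured in the lab frame.
Leg 4: γ = 1/√(1 − 0.940²) = 1/√0.1164 = 2.931; Δt_4 = 2.931 × 113 = 331.2 μs.
Total: 267.0 + 44.10 + 494.0 + 331.2 μs.

Δt = 1140 μs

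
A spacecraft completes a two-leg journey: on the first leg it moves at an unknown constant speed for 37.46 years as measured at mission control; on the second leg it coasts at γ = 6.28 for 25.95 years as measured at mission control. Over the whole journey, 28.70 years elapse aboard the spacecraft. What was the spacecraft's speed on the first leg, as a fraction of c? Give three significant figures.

Leg 1: speed unknown; τ_1 = 37.46/γ_1.
Leg 2: γ = 6.28; τ_2 = 25.95/6.280 = 4.132 years.
Total proper time: τ_1 + 4.132 = 28.70, so τ_1 = 28.70 − 4.132 = 24.57 years.
γ_1 = 37.46/24.57 = 1.525; β = √(1 − 1/γ²) = √0.5699.

β = 0.755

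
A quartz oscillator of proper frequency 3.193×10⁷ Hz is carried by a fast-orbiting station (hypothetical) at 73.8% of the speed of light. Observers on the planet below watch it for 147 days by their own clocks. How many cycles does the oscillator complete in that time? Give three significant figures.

β = 0.738; γ = 1/√(1 − 0.738²) = 1/√0.4554 = 1.482
During 147 days of lab time, the oscillator's proper time advances by τ = Δt/γ = 147/1.482 = 99.20 days = 8.571×10⁶ s.
N = f × τ = 3.193×10⁷ × 8.571×10⁶ = 2.737×10¹⁴.

N = 2.74×10¹⁴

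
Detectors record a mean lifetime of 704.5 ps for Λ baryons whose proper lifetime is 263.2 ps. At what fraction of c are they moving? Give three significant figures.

γ = Δt/τ₀ = 704.5/263.2 = 2.677
β = √(1 − 1/γ²) = √(1 − 0.1396) = √0.8604

β = 0.928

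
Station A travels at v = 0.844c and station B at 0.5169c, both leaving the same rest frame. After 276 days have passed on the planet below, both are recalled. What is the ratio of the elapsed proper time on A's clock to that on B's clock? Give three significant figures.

A: γ = 1/√(1 − 0.844²) = 1/√0.2877 = 1.864. B: γ = 1/√(1 − 0.5169²) = 1/√0.7328 = 1.168.
τ_A/τ_B = γ_B/γ_A = 1.168/1.864 = 0.6265, so τ_A/τ_B = 0.6265.

τ_A/τ_B = 0.627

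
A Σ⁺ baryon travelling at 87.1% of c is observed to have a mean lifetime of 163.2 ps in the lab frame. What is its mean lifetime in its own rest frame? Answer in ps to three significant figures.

β = 0.871; γ = 1/√(1 − 0.871²) = 1/√0.2414 = 2.035
The lab-frame lifetime is the dilated interval; the proper lifetime is τ₀ = Δt/γ = 163.2/2.035 ps.

τ₀ = 80.2 ps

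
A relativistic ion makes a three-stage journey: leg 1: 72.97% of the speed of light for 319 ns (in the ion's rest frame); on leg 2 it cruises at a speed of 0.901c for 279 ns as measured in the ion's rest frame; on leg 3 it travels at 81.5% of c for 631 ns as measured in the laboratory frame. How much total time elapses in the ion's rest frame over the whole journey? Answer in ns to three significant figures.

τ = 964 ns

Leg 1: 319 ns is already measured in the ion's rest frame.
Leg 2: 279 ns is already measured in the ion's rest frame.
Leg 3: β = 0.815; γ = 1/√(1 − 0.815²) = 1/√0.3358 = 1.726; τ_3 = 631/1.726 = 365.6 ns.
Total: 319.0 + 279.0 + 365.6 ns.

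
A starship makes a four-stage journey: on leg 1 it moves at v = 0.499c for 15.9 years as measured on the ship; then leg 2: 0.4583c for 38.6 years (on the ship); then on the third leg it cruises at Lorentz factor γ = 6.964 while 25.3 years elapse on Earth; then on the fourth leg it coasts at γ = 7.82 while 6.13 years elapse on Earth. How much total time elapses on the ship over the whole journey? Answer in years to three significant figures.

τ = 58.9 years

Leg 1: 15.9 years is already measured on the ship.
Leg 2: 38.6 years is already measured on the ship.
Leg 3: γ = 6.964; τ_3 = 25.3/6.964 = 3.633 years.
Leg 4: γ = 7.82; τ_4 = 6.13/7.820 = 0.7839 years.
Total: 15.90 + 38.60 + 3.633 + 0.7839 years.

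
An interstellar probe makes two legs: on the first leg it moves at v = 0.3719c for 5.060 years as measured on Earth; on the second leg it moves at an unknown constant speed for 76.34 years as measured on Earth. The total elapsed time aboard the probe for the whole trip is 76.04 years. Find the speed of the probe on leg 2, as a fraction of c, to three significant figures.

β = 0.356

Leg 1: γ = 1/√(1 − 0.3719²) = 1/√0.8617 = 1.077; τ_1 = 5.060/1.077 = 4.697 years.
Leg 2: speed unknown; τ_2 = 76.34/γ_2.
Total proper time: 4.697 + τ_2 = 76.04, so τ_2 = 76.04 − 4.697 = 71.34 years.
γ_2 = 76.34/71.34 = 1.070; β = √(1 − 1/γ²) = √0.1266.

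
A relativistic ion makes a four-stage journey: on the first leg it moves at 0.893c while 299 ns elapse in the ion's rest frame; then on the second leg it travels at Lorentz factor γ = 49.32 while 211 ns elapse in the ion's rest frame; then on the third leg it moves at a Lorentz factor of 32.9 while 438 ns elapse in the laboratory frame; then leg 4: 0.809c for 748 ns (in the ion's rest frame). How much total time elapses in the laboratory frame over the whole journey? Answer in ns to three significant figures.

Leg 1: γ = 1/√(1 − 0.893²) = 1/√0.2026 = 2.222; Δt_1 = 2.222 × 299 = 664.4 ns.
Leg 2: γ = 49.32; Δt_2 = 49.32 × 211 = 1.041×10⁴ ns.
Leg 3: 438 ns is already measured in the laboratory frame.
Leg 4: γ = 1/√(1 − 0.809²) = 1/√0.3455 = 1.701; Δt_4 = 1.701 × 748 = 1273 ns.
Total: 664.4 + 1.041×10⁴ + 438.0 + 1273 ns.

Δt = 1.28×10⁴ ns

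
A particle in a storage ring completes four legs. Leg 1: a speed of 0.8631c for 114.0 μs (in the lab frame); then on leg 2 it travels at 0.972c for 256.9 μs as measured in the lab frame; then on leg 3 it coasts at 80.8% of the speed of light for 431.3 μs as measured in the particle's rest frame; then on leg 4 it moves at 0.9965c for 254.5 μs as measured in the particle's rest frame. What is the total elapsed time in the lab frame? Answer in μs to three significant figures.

Δt = 4150 μs

Leg 1: 114.0 μs is already measured in the lab frame.
Leg 2: 256.9 μs is already measured in the lab frame.
Leg 3: β = 0.808; γ = 1/√(1 − 0.808²) = 1/√0.3471 = 1.697; Δt_3 = 1.697 × 431.3 = 732.0 μs.
Leg 4: γ = 1/√(1 − 0.9965²) = 1/√0.006988 = 11.96; Δt_4 = 11.96 × 254.5 = 3045 μs.
Total: 114.0 + 256.9 + 732.0 + 3045 μs.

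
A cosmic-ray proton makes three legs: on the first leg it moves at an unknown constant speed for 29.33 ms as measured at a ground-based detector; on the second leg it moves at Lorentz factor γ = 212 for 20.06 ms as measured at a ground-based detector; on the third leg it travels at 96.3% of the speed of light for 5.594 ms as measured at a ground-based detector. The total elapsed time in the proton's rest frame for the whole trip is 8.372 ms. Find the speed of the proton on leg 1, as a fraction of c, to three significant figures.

Leg 1: speed unknown; τ_1 = 29.33/γ_1.
Leg 2: γ = 212; τ_2 = 20.06/212.0 = 0.09462 ms.
Leg 3: β = 0.963; γ = 1/√(1 − 0.963²) = 1/√0.07263 = 3.711; τ_3 = 5.594/3.711 = 1.508 ms.
Total proper time: τ_1 + 0.09462 + 1.508 = 8.372, so τ_1 = 8.372 − 1.602 = 6.770 ms.
γ_1 = 29.33/6.770 = 4.332; β = √(1 − 1/γ²) = √0.9467.

β = 0.973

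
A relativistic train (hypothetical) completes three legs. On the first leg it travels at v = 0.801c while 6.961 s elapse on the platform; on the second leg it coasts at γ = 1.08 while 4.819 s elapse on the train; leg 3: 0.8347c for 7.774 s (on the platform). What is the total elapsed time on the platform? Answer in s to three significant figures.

Δt = 19.9 s

Leg 1: 6.961 s is already measured on the platform.
Leg 2: γ = 1.08; Δt_2 = 1.080 × 4.819 = 5.205 s.
Leg 3: 7.774 s is already measured on the platform.
Total: 6.961 + 5.205 + 7.774 s.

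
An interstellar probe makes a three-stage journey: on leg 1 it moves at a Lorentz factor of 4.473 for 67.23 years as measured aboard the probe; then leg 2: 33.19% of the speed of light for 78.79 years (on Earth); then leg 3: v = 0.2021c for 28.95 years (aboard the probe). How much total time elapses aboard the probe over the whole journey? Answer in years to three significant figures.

τ = 171 years

Leg 1: 67.23 years is already measured aboard the probe.
Leg 2: β = 0.3319; γ = 1/√(1 − 0.3319²) = 1/√0.8898 = 1.060; τ_2 = 78.79/1.060 = 74.32 years.
Leg 3: 28.95 years is already measured aboard the probe.
Total: 67.23 + 74.32 + 28.95 years.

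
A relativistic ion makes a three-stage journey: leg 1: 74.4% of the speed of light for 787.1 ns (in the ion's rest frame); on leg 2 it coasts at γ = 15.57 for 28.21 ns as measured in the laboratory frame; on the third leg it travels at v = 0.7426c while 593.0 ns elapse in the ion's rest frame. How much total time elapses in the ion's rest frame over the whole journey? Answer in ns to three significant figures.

Leg 1: 787.1 ns is already measured in the ion's rest frame.
Leg 2: γ = 15.57; τ_2 = 28.21/15.57 = 1.812 ns.
Leg 3: 593.0 ns is already measured in the ion's rest frame.
Total: 787.1 + 1.812 + 593.0 ns.

τ = 1380 ns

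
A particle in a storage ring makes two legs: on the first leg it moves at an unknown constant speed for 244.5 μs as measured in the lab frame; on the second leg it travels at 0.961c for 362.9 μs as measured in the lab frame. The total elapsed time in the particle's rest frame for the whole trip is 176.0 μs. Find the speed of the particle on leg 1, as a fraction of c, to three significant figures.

β = 0.951

Leg 1: speed unknown; τ_1 = 244.5/γ_1.
Leg 2: γ = 1/√(1 − 0.961²) = 1/√0.07648 = 3.616; τ_2 = 362.9/3.616 = 100.4 μs.
Total proper time: τ_1 + 100.4 = 176.0, so τ_1 = 176.0 − 100.4 = 75.64 μs.
γ_1 = 244.5/75.64 = 3.232; β = √(1 − 1/γ²) = √0.9043.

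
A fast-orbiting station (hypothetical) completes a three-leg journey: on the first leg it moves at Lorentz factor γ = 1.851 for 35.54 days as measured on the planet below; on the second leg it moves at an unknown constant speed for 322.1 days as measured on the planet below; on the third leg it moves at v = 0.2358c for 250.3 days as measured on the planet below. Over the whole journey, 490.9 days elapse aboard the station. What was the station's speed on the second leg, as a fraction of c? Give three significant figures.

Leg 1: γ = 1.851; τ_1 = 35.54/1.851 = 19.20 days.
Leg 2: speed unknown; τ_2 = 322.1/γ_2.
Leg 3: γ = 1/√(1 − 0.2358²) = 1/√0.9444 = 1.029; τ_3 = 250.3/1.029 = 243.2 days.
Total proper time: 19.20 + τ_2 + 243.2 = 490.9, so τ_2 = 490.9 − 262.4 = 228.5 days.
γ_2 = 322.1/228.5 = 1.410; β = √(1 − 1/γ²) = √0.4969.

β = 0.705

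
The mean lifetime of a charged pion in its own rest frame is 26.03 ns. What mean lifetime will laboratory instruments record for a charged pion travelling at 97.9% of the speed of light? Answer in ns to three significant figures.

β = 0.979; γ = 1/√(1 − 0.979²) = 1/√0.04156 = 4.905
The rest-frame lifetime is the proper time; the lab measures the dilated interval Δt = γτ₀ = 4.905 × 26.03 ns.

Δt = 128 ns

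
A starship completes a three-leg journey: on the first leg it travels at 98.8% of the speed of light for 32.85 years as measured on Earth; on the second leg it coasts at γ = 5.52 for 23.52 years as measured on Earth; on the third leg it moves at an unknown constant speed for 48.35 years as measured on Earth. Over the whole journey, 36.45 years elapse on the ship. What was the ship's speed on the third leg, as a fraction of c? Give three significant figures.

Leg 1: β = 0.988; γ = 1/√(1 − 0.988²) = 1/√0.02386 = 6.474; τ_1 = 32.85/6.474 = 5.074 years.
Leg 2: γ = 5.52; τ_2 = 23.52/5.520 = 4.261 years.
Leg 3: speed unknown; τ_3 = 48.35/γ_3.
Total proper time: 5.074 + 4.261 + τ_3 = 36.45, so τ_3 = 36.45 − 9.335 = 27.12 years.
γ_3 = 48.35/27.12 = 1.783; β = √(1 − 1/γ²) = √0.6855.

β = 0.828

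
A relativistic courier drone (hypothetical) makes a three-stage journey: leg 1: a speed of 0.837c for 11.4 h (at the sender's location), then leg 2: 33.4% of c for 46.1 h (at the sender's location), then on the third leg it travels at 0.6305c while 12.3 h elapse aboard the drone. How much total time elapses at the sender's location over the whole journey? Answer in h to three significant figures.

Δt = 73.3 h

Leg 1: 11.4 h is already measured at the sender's location.
Leg 2: 46.1 h is already measured at the sender's location.
Leg 3: γ = 1/√(1 − 0.6305²) = 1/√0.6025 = 1.288; Δt_3 = 1.288 × 12.3 = 15.85 h.
Total: 11.40 + 46.10 + 15.85 h.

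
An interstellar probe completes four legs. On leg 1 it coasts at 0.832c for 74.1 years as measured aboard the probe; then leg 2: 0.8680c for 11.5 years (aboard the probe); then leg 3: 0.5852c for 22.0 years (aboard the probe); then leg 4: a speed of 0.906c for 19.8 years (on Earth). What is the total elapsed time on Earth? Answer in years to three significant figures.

Leg 1: γ = 1/√(1 − 0.832²) = 1/√0.3078 = 1.803; Δt_1 = 1.803 × 74.1 = 133.6 years.
Leg 2: γ = 1/√(1 − 0.8680²) = 1/√0.2466 = 2.014; Δt_2 = 2.014 × 11.5 = 23.16 years.
Leg 3: γ = 1/√(1 − 0.5852²) = 1/√0.6575 = 1.233; Δt_3 = 1.233 × 22.0 = 27.13 years.
Leg 4: 19.8 years is already measured on Earth.
Total: 133.6 + 23.16 + 27.13 + 19.80 years.

Δt = 204 years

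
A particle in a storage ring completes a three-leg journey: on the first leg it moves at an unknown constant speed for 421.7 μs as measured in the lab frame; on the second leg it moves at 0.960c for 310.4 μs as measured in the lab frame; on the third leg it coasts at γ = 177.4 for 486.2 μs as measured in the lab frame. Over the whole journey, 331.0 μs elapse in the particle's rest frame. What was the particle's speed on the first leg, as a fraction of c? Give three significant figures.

Leg 1: speed unknown; τ_1 = 421.7/γ_1.
Leg 2: γ = 1/√(1 − 0.960²) = 25/7 ≈ 3.571; τ_2 = 310.4/3.571 = 86.91 μs.
Leg 3: γ = 177.4; τ_3 = 486.2/177.4 = 2.741 μs.
Total proper time: τ_1 + 86.91 + 2.741 = 331.0, so τ_1 = 331.0 − 89.65 = 241.3 μs.
γ_1 = 421.7/241.3 = 1.747; β = √(1 − 1/γ²) = √0.6724.

β = 0.820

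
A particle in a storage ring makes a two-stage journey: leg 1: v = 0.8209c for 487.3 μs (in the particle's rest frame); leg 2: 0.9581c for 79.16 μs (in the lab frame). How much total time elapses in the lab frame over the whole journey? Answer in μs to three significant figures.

Δt = 932 μs

Leg 1: γ = 1/√(1 − 0.8209²) = 1/√0.3261 = 1.751; Δt_1 = 1.751 × 487.3 = 853.3 μs.
Leg 2: 79.16 μs is already measured in the lab frame.
Total: 853.3 + 79.16 μs.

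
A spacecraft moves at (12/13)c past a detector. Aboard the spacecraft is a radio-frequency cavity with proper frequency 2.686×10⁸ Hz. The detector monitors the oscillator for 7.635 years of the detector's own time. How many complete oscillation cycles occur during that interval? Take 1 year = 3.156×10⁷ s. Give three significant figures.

N = 2.49×10¹⁶

γ = 1/√(1 − (12/13)²) = 13/5 = 2.600
During 7.635 years of lab time, the oscillator's proper time advances by τ = Δt/γ = 7.635/2.600 = 2.937 years = 9.268×10⁷ s.
N = f × τ = 2.686×10⁸ × 9.268×10⁷ = 2.489×10¹⁶.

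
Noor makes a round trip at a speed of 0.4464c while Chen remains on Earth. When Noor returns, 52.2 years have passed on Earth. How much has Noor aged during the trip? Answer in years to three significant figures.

τ = 46.7 years

γ = 1/√(1 − 0.4464²) = 1/√0.8007 = 1.118
Noor's clock measures proper time along the trip: τ = Δt/γ = 52.2/1.118 years.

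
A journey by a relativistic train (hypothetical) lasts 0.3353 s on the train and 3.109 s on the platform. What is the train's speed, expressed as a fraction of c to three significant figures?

The proper time is measured on the train (both events occur at the train's location); Δt is measured on the platform. γ = Δt/τ = 3.109/0.3353 = 9.272.
β = √(1 − 1/γ²) = √(1 − 0.01163) = √0.9884

β = 0.994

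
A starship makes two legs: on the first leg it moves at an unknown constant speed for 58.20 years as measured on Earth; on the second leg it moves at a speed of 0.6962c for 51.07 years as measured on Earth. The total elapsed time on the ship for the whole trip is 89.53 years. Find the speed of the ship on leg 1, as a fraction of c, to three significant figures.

β = 0.418

Leg 1: speed unknown; τ_1 = 58.20/γ_1.
Leg 2: γ = 1/√(1 − 0.6962²) = 1/√0.5153 = 1.393; τ_2 = 51.07/1.393 = 36.66 years.
Total proper time: τ_1 + 36.66 = 89.53, so τ_1 = 89.53 − 36.66 = 52.87 years.
γ_1 = 58.20/52.87 = 1.101; β = √(1 − 1/γ²) = √0.1748.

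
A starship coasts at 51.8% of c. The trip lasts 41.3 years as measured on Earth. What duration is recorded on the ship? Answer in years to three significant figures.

β = 0.518; γ = 1/√(1 − 0.518²) = 1/√0.7317 = 1.169
The interval measured on Earth is the dilated one; the clock on the ship measures the proper time τ = Δt/γ = 41.3/1.169 years.

τ = 35.3 years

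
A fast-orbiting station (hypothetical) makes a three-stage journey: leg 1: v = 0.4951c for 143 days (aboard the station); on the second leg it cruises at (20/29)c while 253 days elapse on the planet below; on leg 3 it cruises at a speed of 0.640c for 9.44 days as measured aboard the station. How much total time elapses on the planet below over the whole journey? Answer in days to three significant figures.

Δt = 430 days

Leg 1: γ = 1/√(1 − 0.4951²) = 1/√0.7549 = 1.151; Δt_1 = 1.151 × 143 = 164.6 days.
Leg 2: 253 days is already measured on the planet below.
Leg 3: γ = 1/√(1 − 0.640²) = 1/√0.5904 = 1.301; Δt_3 = 1.301 × 9.44 = 12.29 days.
Total: 164.6 + 253.0 + 12.29 days.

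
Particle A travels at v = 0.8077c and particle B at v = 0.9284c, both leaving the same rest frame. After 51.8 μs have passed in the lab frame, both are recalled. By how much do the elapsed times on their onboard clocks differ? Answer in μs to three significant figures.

|τ_A − τ_B| = 11.3 μs

A: γ = 1/√(1 − 0.8077²) = 1/√0.3476 = 1.696; τ_A = 51.8/1.696 = 30.54 μs.
B: γ = 1/√(1 − 0.9284²) = 1/√0.1381 = 2.691; τ_B = 51.8/2.691 = 19.25 μs.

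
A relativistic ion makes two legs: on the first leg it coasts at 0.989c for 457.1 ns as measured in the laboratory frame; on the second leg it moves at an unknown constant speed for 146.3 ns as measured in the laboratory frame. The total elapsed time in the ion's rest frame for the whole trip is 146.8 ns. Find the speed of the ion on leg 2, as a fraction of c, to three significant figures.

β = 0.841

Leg 1: γ = 1/√(1 − 0.989²) = 1/√0.02188 = 6.761; τ_1 = 457.1/6.761 = 67.61 ns.
Leg 2: speed unknown; τ_2 = 146.3/γ_2.
Total proper time: 67.61 + τ_2 = 146.8, so τ_2 = 146.8 − 67.61 = 79.19 ns.
γ_2 = 146.3/79.19 = 1.848; β = √(1 − 1/γ²) = √0.7070.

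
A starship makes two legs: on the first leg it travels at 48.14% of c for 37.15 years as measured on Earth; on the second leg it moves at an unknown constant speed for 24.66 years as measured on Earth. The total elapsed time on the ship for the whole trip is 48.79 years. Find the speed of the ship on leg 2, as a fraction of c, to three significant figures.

β = 0.753

Leg 1: β = 0.4814; γ = 1/√(1 − 0.4814²) = 1/√0.7683 = 1.141; τ_1 = 37.15/1.141 = 32.56 years.
Leg 2: speed unknown; τ_2 = 24.66/γ_2.
Total proper time: 32.56 + τ_2 = 48.79, so τ_2 = 48.79 − 32.56 = 16.23 years.
γ_2 = 24.66/16.23 = 1.520; β = √(1 − 1/γ²) = √0.5669.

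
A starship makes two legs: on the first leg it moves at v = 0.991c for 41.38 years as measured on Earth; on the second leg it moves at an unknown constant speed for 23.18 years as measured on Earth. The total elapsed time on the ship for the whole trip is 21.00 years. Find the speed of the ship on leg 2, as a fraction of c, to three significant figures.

β = 0.745

Leg 1: γ = 1/√(1 − 0.991²) = 1/√0.01792 = 7.470; τ_1 = 41.38/7.470 = 5.539 years.
Leg 2: speed unknown; τ_2 = 23.18/γ_2.
Total proper time: 5.539 + τ_2 = 21.00, so τ_2 = 21.00 − 5.539 = 15.46 years.
γ_2 = 23.18/15.46 = 1.499; β = √(1 − 1/γ²) = √0.5551.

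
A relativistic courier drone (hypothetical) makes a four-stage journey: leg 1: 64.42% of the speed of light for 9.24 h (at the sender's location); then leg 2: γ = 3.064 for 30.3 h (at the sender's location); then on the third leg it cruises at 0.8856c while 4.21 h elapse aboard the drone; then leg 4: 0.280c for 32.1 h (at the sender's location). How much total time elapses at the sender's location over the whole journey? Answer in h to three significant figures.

Leg 1: 9.24 h is already measured at the sender's location.
Leg 2: 30.3 h is already measured at the sender's location.
Leg 3: γ = 1/√(1 − 0.8856²) = 1/√0.2157 = 2.153; Δt_3 = 2.153 × 4.21 = 9.065 h.
Leg 4: 32.1 h is already measured at the sender's location.
Total: 9.240 + 30.30 + 9.065 + 32.10 h.

Δt = 80.7 h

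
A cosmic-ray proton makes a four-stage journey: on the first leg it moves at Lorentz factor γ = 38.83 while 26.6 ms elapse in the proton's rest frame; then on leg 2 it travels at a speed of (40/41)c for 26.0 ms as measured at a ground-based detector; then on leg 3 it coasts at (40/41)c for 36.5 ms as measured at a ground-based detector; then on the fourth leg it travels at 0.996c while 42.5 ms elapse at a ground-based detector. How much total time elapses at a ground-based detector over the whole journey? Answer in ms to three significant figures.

Leg 1: γ = 38.83; Δt_1 = 38.83 × 26.6 = 1033 ms.
Leg 2: 26.0 ms is already measured at a ground-based detector.
Leg 3: 36.5 ms is already measured at a ground-based detector.
Leg 4: 42.5 ms is already measured at a ground-based detector.
Total: 1033 + 26.00 + 36.50 + 42.50 ms.

Δt = 1140 ms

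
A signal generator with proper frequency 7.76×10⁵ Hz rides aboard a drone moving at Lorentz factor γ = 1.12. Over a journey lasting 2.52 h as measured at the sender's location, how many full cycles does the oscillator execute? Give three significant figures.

N = 6.29×10⁹

γ = 1.12
The oscillator's own cycle count is N = f × τ where τ is the proper time aboard the drone. τ = Δt/γ = 2.52/1.120 = 2.250 h = 8.100×10³ s.
N = 7.76×10⁵ × 8.100×10³ = 6.286×10⁹.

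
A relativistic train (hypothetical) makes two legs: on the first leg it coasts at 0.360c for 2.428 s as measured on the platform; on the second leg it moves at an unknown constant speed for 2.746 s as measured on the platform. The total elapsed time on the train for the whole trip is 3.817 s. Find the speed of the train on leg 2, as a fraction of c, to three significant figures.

Leg 1: γ = 1/√(1 − 0.360²) = 1/√0.8704 = 1.072; τ_1 = 2.428/1.072 = 2.265 s.
Leg 2: speed unknown; τ_2 = 2.746/γ_2.
Total proper time: 2.265 + τ_2 = 3.817, so τ_2 = 3.817 − 2.265 = 1.552 s.
γ_2 = 2.746/1.552 = 1.770; β = √(1 − 1/γ²) = √0.6807.

β = 0.825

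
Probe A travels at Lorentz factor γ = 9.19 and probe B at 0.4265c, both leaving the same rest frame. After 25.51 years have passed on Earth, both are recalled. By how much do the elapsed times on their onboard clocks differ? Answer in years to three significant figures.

A: γ = 9.19; τ_A = 25.51/9.190 = 2.776 years.
B: γ = 1/√(1 − 0.4265²) = 1/√0.8181 = 1.106; τ_B = 25.51/1.106 = 23.07 years.

|τ_A − τ_B| = 20.3 years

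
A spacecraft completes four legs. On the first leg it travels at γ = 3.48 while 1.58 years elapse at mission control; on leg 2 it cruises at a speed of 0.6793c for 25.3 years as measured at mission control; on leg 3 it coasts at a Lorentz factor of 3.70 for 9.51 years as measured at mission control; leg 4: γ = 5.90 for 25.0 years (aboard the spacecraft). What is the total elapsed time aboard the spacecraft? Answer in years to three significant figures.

τ = 46.6 years

Leg 1: γ = 3.48; τ_1 = 1.58/3.480 = 0.4540 years.
Leg 2: γ = 1/√(1 − 0.6793²) = 1/√0.5386 = 1.363; τ_2 = 25.3/1.363 = 18.57 years.
Leg 3: γ = 3.70; τ_3 = 9.51/3.700 = 2.570 years.
Leg 4: 25.0 years is already measured aboard the spacecraft.
Total: 0.4540 + 18.57 + 2.570 + 25.00 years.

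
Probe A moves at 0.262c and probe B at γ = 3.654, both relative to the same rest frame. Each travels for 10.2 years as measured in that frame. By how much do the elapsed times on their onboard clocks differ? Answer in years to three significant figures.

|τ_A − τ_B| = 7.05 years

A: γ = 1/√(1 − 0.262²) = 1/√0.9314 = 1.036; τ_A = 10.2/1.036 = 9.844 years.
B: γ = 3.654; τ_B = 10.2/3.654 = 2.791 years.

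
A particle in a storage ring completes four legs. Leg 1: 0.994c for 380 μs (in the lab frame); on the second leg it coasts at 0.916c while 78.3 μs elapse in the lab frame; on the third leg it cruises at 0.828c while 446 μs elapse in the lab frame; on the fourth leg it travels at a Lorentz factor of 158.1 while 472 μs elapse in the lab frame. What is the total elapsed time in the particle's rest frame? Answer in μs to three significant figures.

τ = 326 μs

Leg 1: γ = 1/√(1 − 0.994²) = 1/√0.01196 = 9.142; τ_1 = 380/9.142 = 41.56 μs.
Leg 2: γ = 1/√(1 − 0.916²) = 1/√0.1609 = 2.493; τ_2 = 78.3/2.493 = 31.41 μs.
Leg 3: γ = 1/√(1 − 0.828²) = 1/√0.3144 = 1.783; τ_3 = 446/1.783 = 250.1 μs.
Leg 4: γ = 158.1; τ_4 = 472/158.1 = 2.985 μs.
Total: 41.56 + 31.41 + 250.1 + 2.985 μs.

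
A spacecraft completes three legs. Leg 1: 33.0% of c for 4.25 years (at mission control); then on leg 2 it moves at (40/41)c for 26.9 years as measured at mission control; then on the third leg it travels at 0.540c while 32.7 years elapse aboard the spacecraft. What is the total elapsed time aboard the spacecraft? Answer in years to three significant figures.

Leg 1: β = 0.330; γ = 1/√(1 − 0.330²) = 1/√0.8911 = 1.059; τ_1 = 4.25/1.059 = 4.012 years.
Leg 2: γ = 1/√(1 − (40/41)²) = 41/9 ≈ 4.556; τ_2 = 26.9/4.556 = 5.905 years.
Leg 3: 32.7 years is already measured aboard the spacecraft.
Total: 4.012 + 5.905 + 32.70 years.

τ = 42.6 years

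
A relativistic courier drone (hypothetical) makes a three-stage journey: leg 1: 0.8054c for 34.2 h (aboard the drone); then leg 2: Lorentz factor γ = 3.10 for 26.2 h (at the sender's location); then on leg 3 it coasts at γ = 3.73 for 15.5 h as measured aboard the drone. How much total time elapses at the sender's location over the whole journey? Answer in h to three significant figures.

Δt = 142 h

Leg 1: γ = 1/√(1 − 0.8054²) = 1/√0.3513 = 1.687; Δt_1 = 1.687 × 34.2 = 57.70 h.
Leg 2: 26.2 h is already measured at the sender's location.
Leg 3: γ = 3.73; Δt_3 = 3.730 × 15.5 = 57.81 h.
Total: 57.70 + 26.20 + 57.81 h.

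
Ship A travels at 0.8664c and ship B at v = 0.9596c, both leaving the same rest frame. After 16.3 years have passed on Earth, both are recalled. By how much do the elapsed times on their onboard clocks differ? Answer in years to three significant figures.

|τ_A − τ_B| = 3.55 years

A: γ = 1/√(1 − 0.8664²) = 1/√0.2494 = 2.003; τ_A = 16.3/2.003 = 8.139 years.
B: γ = 1/√(1 − 0.9596²) = 1/√0.07917 = 3.554; τ_B = 16.3/3.554 = 4.586 years.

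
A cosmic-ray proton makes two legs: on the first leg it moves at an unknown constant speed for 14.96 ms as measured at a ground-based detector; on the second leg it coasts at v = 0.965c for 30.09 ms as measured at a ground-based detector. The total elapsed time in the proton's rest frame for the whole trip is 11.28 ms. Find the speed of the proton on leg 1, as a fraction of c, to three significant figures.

Leg 1: speed unknown; τ_1 = 14.96/γ_1.
Leg 2: γ = 1/√(1 − 0.965²) = 1/√0.06878 = 3.813; τ_2 = 30.09/3.813 = 7.891 ms.
Total proper time: τ_1 + 7.891 = 11.28, so τ_1 = 11.28 − 7.891 = 3.389 ms.
γ_1 = 14.96/3.389 = 4.414; β = √(1 − 1/γ²) = √0.9487.

β = 0.974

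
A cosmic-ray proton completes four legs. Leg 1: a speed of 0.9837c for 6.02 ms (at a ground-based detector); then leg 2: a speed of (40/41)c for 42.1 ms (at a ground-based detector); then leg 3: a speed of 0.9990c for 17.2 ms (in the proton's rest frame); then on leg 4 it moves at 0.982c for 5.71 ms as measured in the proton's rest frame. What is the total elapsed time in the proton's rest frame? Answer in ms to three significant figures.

τ = 33.2 ms

Leg 1: γ = 1/√(1 − 0.9837²) = 1/√0.03233 = 5.561; τ_1 = 6.02/5.561 = 1.083 ms.
Leg 2: γ = 1/√(1 − (40/41)²) = 41/9 ≈ 4.556; τ_2 = 42.1/4.556 = 9.241 ms.
Leg 3: 17.2 ms is already measured in the proton's rest frame.
Leg 4: 5.71 ms is already measured in the proton's rest frame.
Total: 1.083 + 9.241 + 17.20 + 5.710 ms.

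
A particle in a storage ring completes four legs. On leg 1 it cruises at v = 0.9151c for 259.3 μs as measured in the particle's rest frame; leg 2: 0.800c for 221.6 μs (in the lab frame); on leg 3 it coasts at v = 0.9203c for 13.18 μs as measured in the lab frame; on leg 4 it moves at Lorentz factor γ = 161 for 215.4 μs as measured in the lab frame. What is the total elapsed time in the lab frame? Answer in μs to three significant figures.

Leg 1: γ = 1/√(1 − 0.9151²) = 1/√0.1626 = 2.480; Δt_1 = 2.480 × 259.3 = 643.1 μs.
Leg 2: 221.6 μs is already measured in the lab frame.
Leg 3: 13.18 μs is already measured in the lab frame.
Leg 4: 215.4 μs is already measured in the lab frame.
Total: 643.1 + 221.6 + 13.18 + 215.4 μs.

Δt = 1090 μs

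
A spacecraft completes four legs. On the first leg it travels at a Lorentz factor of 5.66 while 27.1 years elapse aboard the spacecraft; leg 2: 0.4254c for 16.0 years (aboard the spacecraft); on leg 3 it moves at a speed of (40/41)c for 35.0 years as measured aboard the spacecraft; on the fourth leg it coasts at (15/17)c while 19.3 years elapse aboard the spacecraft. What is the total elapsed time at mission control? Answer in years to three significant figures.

Δt = 372 years

Leg 1: γ = 5.66; Δt_1 = 5.660 × 27.1 = 153.4 years.
Leg 2: γ = 1/√(1 − 0.4254²) = 1/√0.8190 = 1.105; Δt_2 = 1.105 × 16.0 = 17.68 years.
Leg 3: γ = 1/√(1 − (40/41)²) = 41/9 ≈ 4.556; Δt_3 = 4.556 × 35.0 = 159.4 years.
Leg 4: γ = 1/√(1 − (15/17)²) = 17/8 = 2.125; Δt_4 = 2.125 × 19.3 = 41.01 years.
Total: 153.4 + 17.68 + 159.4 + 41.01 years.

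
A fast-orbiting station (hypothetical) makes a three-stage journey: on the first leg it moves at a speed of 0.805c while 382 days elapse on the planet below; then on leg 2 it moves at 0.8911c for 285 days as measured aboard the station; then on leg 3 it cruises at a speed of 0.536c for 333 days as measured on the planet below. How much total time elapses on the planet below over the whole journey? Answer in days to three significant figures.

Leg 1: 382 days is already measured on the planet below.
Leg 2: γ = 1/√(1 − 0.8911²) = 1/√0.2059 = 2.204; Δt_2 = 2.204 × 285 = 628.0 days.
Leg 3: 333 days is already measured on the planet below.
Total: 382.0 + 628.0 + 333.0 days.

Δt = 1340 days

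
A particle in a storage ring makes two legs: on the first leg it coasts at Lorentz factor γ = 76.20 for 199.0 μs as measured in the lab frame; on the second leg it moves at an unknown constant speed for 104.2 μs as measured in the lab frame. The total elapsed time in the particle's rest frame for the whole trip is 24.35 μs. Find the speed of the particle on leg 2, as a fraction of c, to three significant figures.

Leg 1: γ = 76.20; τ_1 = 199.0/76.20 = 2.612 μs.
Leg 2: speed unknown; τ_2 = 104.2/γ_2.
Total proper time: 2.612 + τ_2 = 24.35, so τ_2 = 24.35 − 2.612 = 21.74 μs.
γ_2 = 104.2/21.74 = 4.793; β = √(1 − 1/γ²) = √0.9565.

β = 0.978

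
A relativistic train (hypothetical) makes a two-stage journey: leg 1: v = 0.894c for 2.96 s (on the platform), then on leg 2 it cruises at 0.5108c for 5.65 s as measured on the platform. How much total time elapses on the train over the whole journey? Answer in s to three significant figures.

τ = 6.18 s

Leg 1: γ = 1/√(1 − 0.894²) = 1/√0.2008 = 2.232; τ_1 = 2.96/2.232 = 1.326 s.
Leg 2: γ = 1/√(1 − 0.5108²) = 1/√0.7391 = 1.163; τ_2 = 5.65/1.163 = 4.857 s.
Total: 1.326 + 4.857 s.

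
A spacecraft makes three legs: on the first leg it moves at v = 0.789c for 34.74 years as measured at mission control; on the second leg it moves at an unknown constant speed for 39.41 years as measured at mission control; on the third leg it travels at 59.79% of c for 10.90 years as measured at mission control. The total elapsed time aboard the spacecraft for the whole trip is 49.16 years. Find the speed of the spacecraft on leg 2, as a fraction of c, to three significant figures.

β = 0.875

Leg 1: γ = 1/√(1 − 0.789²) = 1/√0.3775 = 1.628; τ_1 = 34.74/1.628 = 21.34 years.
Leg 2: speed unknown; τ_2 = 39.41/γ_2.
Leg 3: β = 0.5979; γ = 1/√(1 − 0.5979²) = 1/√0.6425 = 1.248; τ_3 = 10.90/1.248 = 8.737 years.
Total proper time: 21.34 + τ_2 + 8.737 = 49.16, so τ_2 = 49.16 − 30.08 = 19.08 years.
γ_2 = 39.41/19.08 = 2.066; β = √(1 − 1/γ²) = √0.7656.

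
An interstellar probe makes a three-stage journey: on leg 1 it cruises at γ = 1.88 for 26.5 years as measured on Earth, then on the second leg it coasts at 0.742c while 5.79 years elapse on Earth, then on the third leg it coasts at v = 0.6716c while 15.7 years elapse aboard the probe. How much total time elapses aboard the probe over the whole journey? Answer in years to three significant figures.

τ = 33.7 years

Leg 1: γ = 1.88; τ_1 = 26.5/1.880 = 14.10 years.
Leg 2: γ = 1/√(1 − 0.742²) = 1/√0.4494 = 1.492; τ_2 = 5.79/1.492 = 3.882 years.
Leg 3: 15.7 years is already measured aboard the probe.
Total: 14.10 + 3.882 + 15.70 years.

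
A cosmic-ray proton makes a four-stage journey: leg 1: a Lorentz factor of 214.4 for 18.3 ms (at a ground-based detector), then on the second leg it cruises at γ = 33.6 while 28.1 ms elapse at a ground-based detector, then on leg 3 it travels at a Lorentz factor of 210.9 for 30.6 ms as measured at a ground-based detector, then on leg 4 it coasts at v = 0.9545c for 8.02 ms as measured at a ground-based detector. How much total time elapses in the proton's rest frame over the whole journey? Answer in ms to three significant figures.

τ = 3.46 ms

Leg 1: γ = 214.4; τ_1 = 18.3/214.4 = 0.08535 ms.
Leg 2: γ = 33.6; τ_2 = 28.1/33.60 = 0.8363 ms.
Leg 3: γ = 210.9; τ_3 = 30.6/210.9 = 0.1451 ms.
Leg 4: γ = 1/√(1 − 0.9545²) = 1/√0.08893 = 3.353; τ_4 = 8.02/3.353 = 2.392 ms.
Total: 0.08535 + 0.8363 + 0.1451 + 2.392 ms.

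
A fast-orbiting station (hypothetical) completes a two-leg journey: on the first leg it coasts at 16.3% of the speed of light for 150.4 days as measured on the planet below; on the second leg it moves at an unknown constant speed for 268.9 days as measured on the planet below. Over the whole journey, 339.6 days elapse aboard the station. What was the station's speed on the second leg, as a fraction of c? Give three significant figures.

Leg 1: β = 0.163; γ = 1/√(1 − 0.163²) = 1/√0.9734 = 1.014; τ_1 = 150.4/1.014 = 148.4 days.
Leg 2: speed unknown; τ_2 = 268.9/γ_2.
Total proper time: 148.4 + τ_2 = 339.6, so τ_2 = 339.6 − 148.4 = 191.2 days.
γ_2 = 268.9/191.2 = 1.406; β = √(1 − 1/γ²) = √0.4944.

β = 0.703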